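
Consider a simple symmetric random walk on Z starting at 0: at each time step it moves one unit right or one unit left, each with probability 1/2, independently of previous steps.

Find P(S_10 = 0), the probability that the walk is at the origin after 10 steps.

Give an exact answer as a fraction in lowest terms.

To return to 0 after 10 steps: need exactly 5 steps of +1 and 5 of -1.
Favorable paths: C(10,5) = 252
Total paths: 2^10 = 1024
P = 252/1024 = 63/256

Answer: 63/256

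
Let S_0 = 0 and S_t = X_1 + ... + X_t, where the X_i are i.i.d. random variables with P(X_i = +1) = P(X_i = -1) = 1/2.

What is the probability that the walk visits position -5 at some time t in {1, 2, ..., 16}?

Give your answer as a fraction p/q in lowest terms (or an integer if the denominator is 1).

Answer: 6885/32768

Derivation:
Count via complement. Let g(t,s) = #length-t paths at position s with S_1..S_t all ≠ -5.
g(t,s) = g(t-1,s-1) + g(t-1,s+1) for s ≠ -5; g(t,-5) = 0.
t=0: g(0,0)=1
t=1: g(1,-1)=1 g(1,1)=1
t=2: g(2,-2)=1 g(2,0)=2 g(2,2)=1
t=3: g(3,-3)=1 g(3,-1)=3 g(3,1)=3 g(3,3)=1
t=4: g(4,-4)=1 g(4,-2)=4 g(4,0)=6 g(4,2)=4 g(4,4)=1
t=5: g(5,-3)=5 g(5,-1)=10 g(5,1)=10 g(5,3)=5 g(5,5)=1
t=6: g(6,-4)=5 g(6,-2)=15 g(6,0)=20 g(6,2)=15 g(6,4)=6 g(6,6)=1
t=7: g(7,-3)=20 g(7,-1)=35 g(7,1)=35 g(7,3)=21 g(7,5)=7 g(7,7)=1
t=8: g(8,-4)=20 g(8,-2)=55 g(8,0)=70 g(8,2)=56 g(8,4)=28 g(8,6)=8 g(8,8)=1
t=9: g(9,-3)=75 g(9,-1)=125 g(9,1)=126 g(9,3)=84 g(9,5)=36 g(9,7)=9 g(9,9)=1
t=10: g(10,-4)=75 g(10,-2)=200 g(10,0)=251 g(10,2)=210 g(10,4)=120 g(10,6)=45 g(10,8)=10 g(10,10)=1
t=11: g(11,-3)=275 g(11,-1)=451 g(11,1)=461 g(11,3)=330 g(11,5)=165 g(11,7)=55 g(11,9)=11 g(11,11)=1
t=12: g(12,-4)=275 g(12,-2)=726 g(12,0)=912 g(12,2)=791 g(12,4)=495 g(12,6)=220 g(12,8)=66 g(12,10)=12 g(12,12)=1
t=13: g(13,-3)=1001 g(13,-1)=1638 g(13,1)=1703 g(13,3)=1286 g(13,5)=715 g(13,7)=286 g(13,9)=78 g(13,11)=13 g(13,13)=1
t=14: g(14,-4)=1001 g(14,-2)=2639 g(14,0)=3341 g(14,2)=2989 g(14,4)=2001 g(14,6)=1001 g(14,8)=364 g(14,10)=91 g(14,12)=14 g(14,14)=1
t=15: g(15,-3)=3640 g(15,-1)=5980 g(15,1)=6330 g(15,3)=4990 g(15,5)=3002 g(15,7)=1365 g(15,9)=455 g(15,11)=105 g(15,13)=15 g(15,15)=1
t=16: g(16,-4)=3640 g(16,-2)=9620 g(16,0)=12310 g(16,2)=11320 g(16,4)=7992 g(16,6)=4367 g(16,8)=1820 g(16,10)=560 g(16,12)=120 g(16,14)=16 g(16,16)=1
Paths never hitting -5: Σ_s g(16,s) = 51766
Paths hitting -5: 2^16 - 51766 = 13770
P = 13770/65536 = 6885/32768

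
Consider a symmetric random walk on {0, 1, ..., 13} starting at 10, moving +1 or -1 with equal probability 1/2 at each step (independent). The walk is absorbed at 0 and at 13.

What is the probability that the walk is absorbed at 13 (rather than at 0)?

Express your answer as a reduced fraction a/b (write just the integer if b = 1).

Symmetric walk (p = 1/2): the harmonic-function argument gives P(hit 13 before 0 | start at 10) = a/N.
P = 10/13 = 10/13

Answer: 10/13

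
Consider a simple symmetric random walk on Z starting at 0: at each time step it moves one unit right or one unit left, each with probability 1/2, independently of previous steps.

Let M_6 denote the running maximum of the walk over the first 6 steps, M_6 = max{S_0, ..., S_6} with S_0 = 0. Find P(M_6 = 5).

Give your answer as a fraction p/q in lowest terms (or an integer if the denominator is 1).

Let M_6 = max(S_0,...,S_6). Use the reflection principle: for j ≥ 1, #{paths with M_6 ≥ j} = #{S_6 ≥ j} + #{S_6 ≥ j+1}.
By reflection, #{M_6 ≥ 5} = #{S_6 ≥ 5} + #{S_6 ≥ 6} = 1 + 1 = 2.
#{M_6 ≥ 6} = #{S_6 ≥ 6} + #{S_6 ≥ 7} = 1 + 0 = 1.
#{M_6 = 5} = 2 - 1 = 1.
P(M_6 = 5) = 1/64 = 1/64

Answer: 1/64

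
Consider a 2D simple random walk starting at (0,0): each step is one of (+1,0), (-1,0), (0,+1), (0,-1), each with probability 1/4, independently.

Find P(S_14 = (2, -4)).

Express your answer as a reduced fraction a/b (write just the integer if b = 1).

Answer: 3006003/268435456

Derivation:
Let h be the number of horizontal steps (so 14-h are vertical). To end at (2,-4) need (h+2)/2 right-steps and ((14-h)-4)/2 up-steps.
Sum over h with 2 ≤ h ≤ 10, h ≡ 0 (mod 2), 14-h ≡ 0 (mod 2):
h=2: C(14,2)·C(2,2)·C(12,4) = 91·1·495 = 45045
h=4: C(14,4)·C(4,3)·C(10,3) = 1001·4·120 = 480480
h=6: C(14,6)·C(6,4)·C(8,2) = 3003·15·28 = 1261260
h=8: C(14,8)·C(8,5)·C(6,1) = 3003·56·6 = 1009008
h=10: C(14,10)·C(10,6)·C(4,0) = 1001·210·1 = 210210
Total favorable: 3006003
Total paths: 4^14 = 268435456
P = 3006003/268435456 = 3006003/268435456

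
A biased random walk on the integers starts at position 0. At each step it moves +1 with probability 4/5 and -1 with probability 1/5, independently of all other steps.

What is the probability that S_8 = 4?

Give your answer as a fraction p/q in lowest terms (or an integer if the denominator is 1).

To reach position 4 after 8 steps: need 6 steps of +1 and 2 steps of -1.
Number of such sequences: C(8,6) = 28
Each has probability (4/5)^6 · (1/5)^2 = 4096/390625
P = 28 · 4096/390625 = 114688/390625

Answer: 114688/390625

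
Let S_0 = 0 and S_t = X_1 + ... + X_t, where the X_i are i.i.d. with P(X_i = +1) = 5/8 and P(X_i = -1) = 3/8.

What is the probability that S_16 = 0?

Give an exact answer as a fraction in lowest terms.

Answer: 16492201171875/140737488355328

Derivation:
To be at 0 after 16 steps: need exactly 8 steps of +1 and 8 of -1.
Number of such sequences: C(16,8) = 12870
Each has probability (5/8)^8 · (3/8)^8 = 2562890625/281474976710656
P = 12870 · 2562890625/281474976710656 = 16492201171875/140737488355328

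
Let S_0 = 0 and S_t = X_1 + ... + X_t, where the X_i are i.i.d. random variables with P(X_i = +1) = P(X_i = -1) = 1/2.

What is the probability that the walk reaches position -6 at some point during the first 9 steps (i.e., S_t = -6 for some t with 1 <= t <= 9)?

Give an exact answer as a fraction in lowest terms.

Count via complement. Let g(t,s) = #length-t paths at position s with S_1..S_t all ≠ -6.
g(t,s) = g(t-1,s-1) + g(t-1,s+1) for s ≠ -6; g(t,-6) = 0.
t=0: g(0,0)=1
t=1: g(1,-1)=1 g(1,1)=1
t=2: g(2,-2)=1 g(2,0)=2 g(2,2)=1
t=3: g(3,-3)=1 g(3,-1)=3 g(3,1)=3 g(3,3)=1
t=4: g(4,-4)=1 g(4,-2)=4 g(4,0)=6 g(4,2)=4 g(4,4)=1
t=5: g(5,-5)=1 g(5,-3)=5 g(5,-1)=10 g(5,1)=10 g(5,3)=5 g(5,5)=1
t=6: g(6,-4)=6 g(6,-2)=15 g(6,0)=20 g(6,2)=15 g(6,4)=6 g(6,6)=1
t=7: g(7,-5)=6 g(7,-3)=21 g(7,-1)=35 g(7,1)=35 g(7,3)=21 g(7,5)=7 g(7,7)=1
t=8: g(8,-4)=27 g(8,-2)=56 g(8,0)=70 g(8,2)=56 g(8,4)=28 g(8,6)=8 g(8,8)=1
t=9: g(9,-5)=27 g(9,-3)=83 g(9,-1)=126 g(9,1)=126 g(9,3)=84 g(9,5)=36 g(9,7)=9 g(9,9)=1
Paths never hitting -6: Σ_s g(9,s) = 492
Paths hitting -6: 2^9 - 492 = 20
P = 20/512 = 5/128

Answer: 5/128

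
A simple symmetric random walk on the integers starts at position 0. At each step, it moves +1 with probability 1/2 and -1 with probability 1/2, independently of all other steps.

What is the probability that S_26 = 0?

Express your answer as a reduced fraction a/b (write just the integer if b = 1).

To return to 0 after 26 steps: need exactly 13 steps of +1 and 13 of -1.
Favorable paths: C(26,13) = 10400600
Total paths: 2^26 = 67108864
P = 10400600/67108864 = 1300075/8388608

Answer: 1300075/8388608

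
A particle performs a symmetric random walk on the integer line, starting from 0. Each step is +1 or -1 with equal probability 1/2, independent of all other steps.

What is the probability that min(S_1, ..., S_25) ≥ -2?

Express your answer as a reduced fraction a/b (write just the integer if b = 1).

Let f(t,s) = #length-t paths at position s with S_1..S_t all ≥ -2.
f(t,s) = f(t-1,s-1) + f(t-1,s+1) for s ≥ -2; f(t,s) = 0 for s < -2.
t=0: f(0,0)=1
t=1: f(1,-1)=1 f(1,1)=1
t=2: f(2,-2)=1 f(2,0)=2 f(2,2)=1
t=3: f(3,-1)=3 f(3,1)=3 f(3,3)=1
t=4: f(4,-2)=3 f(4,0)=6 f(4,2)=4 f(4,4)=1
t=5: f(5,-1)=9 f(5,1)=10 f(5,3)=5 f(5,5)=1
t=6: f(6,-2)=9 f(6,0)=19 f(6,2)=15 f(6,4)=6 f(6,6)=1
t=7: f(7,-1)=28 f(7,1)=34 f(7,3)=21 f(7,5)=7 f(7,7)=1
t=8: f(8,-2)=28 f(8,0)=62 f(8,2)=55 f(8,4)=28 f(8,6)=8 f(8,8)=1
t=9: f(9,-1)=90 f(9,1)=117 f(9,3)=83 f(9,5)=36 f(9,7)=9 f(9,9)=1
t=10: f(10,-2)=90 f(10,0)=207 f(10,2)=200 f(10,4)=119 f(10,6)=45 f(10,8)=10 f(10,10)=1
t=11: f(11,-1)=297 f(11,1)=407 f(11,3)=319 f(11,5)=164 f(11,7)=55 f(11,9)=11 f(11,11)=1
t=12: f(12,-2)=297 f(12,0)=704 f(12,2)=726 f(12,4)=483 f(12,6)=219 f(12,8)=66 f(12,10)=12 f(12,12)=1
t=13: f(13,-1)=1001 f(13,1)=1430 f(13,3)=1209 f(13,5)=702 f(13,7)=285 f(13,9)=78 f(13,11)=13 f(13,13)=1
t=14: f(14,-2)=1001 f(14,0)=2431 f(14,2)=2639 f(14,4)=1911 f(14,6)=987 f(14,8)=363 f(14,10)=91 f(14,12)=14 f(14,14)=1
t=15: f(15,-1)=3432 f(15,1)=5070 f(15,3)=4550 f(15,5)=2898 f(15,7)=1350 f(15,9)=454 f(15,11)=105 f(15,13)=15 f(15,15)=1
t=16: f(16,-2)=3432 f(16,0)=8502 f(16,2)=9620 f(16,4)=7448 f(16,6)=4248 f(16,8)=1804 f(16,10)=559 f(16,12)=120 f(16,14)=16 f(16,16)=1
t=17: f(17,-1)=11934 f(17,1)=18122 f(17,3)=17068 f(17,5)=11696 f(17,7)=6052 f(17,9)=2363 f(17,11)=679 f(17,13)=136 f(17,15)=17 f(17,17)=1
t=18: f(18,-2)=11934 f(18,0)=30056 f(18,2)=35190 f(18,4)=28764 f(18,6)=17748 f(18,8)=8415 f(18,10)=3042 f(18,12)=815 f(18,14)=153 f(18,16)=18 f(18,18)=1
t=19: f(19,-1)=41990 f(19,1)=65246 f(19,3)=63954 f(19,5)=46512 f(19,7)=26163 f(19,9)=11457 f(19,11)=3857 f(19,13)=968 f(19,15)=171 f(19,17)=19 f(19,19)=1
t=20: f(20,-2)=41990 f(20,0)=107236 f(20,2)=129200 f(20,4)=110466 f(20,6)=72675 f(20,8)=37620 f(20,10)=15314 f(20,12)=4825 f(20,14)=1139 f(20,16)=190 f(20,18)=20 f(20,20)=1
t=21: f(21,-1)=149226 f(21,1)=236436 f(21,3)=239666 f(21,5)=183141 f(21,7)=110295 f(21,9)=52934 f(21,11)=20139 f(21,13)=5964 f(21,15)=1329 f(21,17)=210 f(21,19)=21 f(21,21)=1
t=22: f(22,-2)=149226 f(22,0)=385662 f(22,2)=476102 f(22,4)=422807 f(22,6)=293436 f(22,8)=163229 f(22,10)=73073 f(22,12)=26103 f(22,14)=7293 f(22,16)=1539 f(22,18)=231 f(22,20)=22 f(22,22)=1
t=23: f(23,-1)=534888 f(23,1)=861764 f(23,3)=898909 f(23,5)=716243 f(23,7)=456665 f(23,9)=236302 f(23,11)=99176 f(23,13)=33396 f(23,15)=8832 f(23,17)=1770 f(23,19)=253 f(23,21)=23 f(23,23)=1
t=24: f(24,-2)=534888 f(24,0)=1396652 f(24,2)=1760673 f(24,4)=1615152 f(24,6)=1172908 f(24,8)=692967 f(24,10)=335478 f(24,12)=132572 f(24,14)=42228 f(24,16)=10602 f(24,18)=2023 f(24,20)=276 f(24,22)=24 f(24,24)=1
t=25: f(25,-1)=1931540 f(25,1)=3157325 f(25,3)=3375825 f(25,5)=2788060 f(25,7)=1865875 f(25,9)=1028445 f(25,11)=468050 f(25,13)=174800 f(25,15)=52830 f(25,17)=12625 f(25,19)=2299 f(25,21)=300 f(25,23)=25 f(25,25)=1
Σ_s f(25,s) = 14858000
P = 14858000/33554432 = 928625/2097152

Answer: 928625/2097152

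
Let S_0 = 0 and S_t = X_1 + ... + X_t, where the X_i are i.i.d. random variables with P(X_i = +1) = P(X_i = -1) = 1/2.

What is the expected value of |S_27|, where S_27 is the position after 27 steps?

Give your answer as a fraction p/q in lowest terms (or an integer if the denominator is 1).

Answer: 35102025/8388608

Derivation:
S_27 takes values m ≡ 1 (mod 2) with |m| ≤ 27; P(S_27=m) = C(27,(27+m)/2)/2^27.
Total paths: 2^27 = 134217728
Distribution: P(S=-27)=1/134217728, P(S=-25)=27/134217728, P(S=-23)=351/134217728, P(S=-21)=2925/134217728, P(S=-19)=17550/134217728, P(S=-17)=80730/134217728, P(S=-15)=296010/134217728, P(S=-13)=888030/134217728, P(S=-11)=2220075/134217728, P(S=-9)=4686825/134217728, P(S=-7)=8436285/134217728, P(S=-5)=13037895/134217728, P(S=-3)=17383860/134217728, P(S=-1)=20058300/134217728, P(S=1)=20058300/134217728, P(S=3)=17383860/134217728, P(S=5)=13037895/134217728, P(S=7)=8436285/134217728, P(S=9)=4686825/134217728, P(S=11)=2220075/134217728, P(S=13)=888030/134217728, P(S=15)=296010/134217728, P(S=17)=80730/134217728, P(S=19)=17550/134217728, P(S=21)=2925/134217728, P(S=23)=351/134217728, P(S=25)=27/134217728, P(S=27)=1/134217728
E[|S_27|] = Σ_m |m|·P(S_27=m) = 561632400/134217728 = 35102025/8388608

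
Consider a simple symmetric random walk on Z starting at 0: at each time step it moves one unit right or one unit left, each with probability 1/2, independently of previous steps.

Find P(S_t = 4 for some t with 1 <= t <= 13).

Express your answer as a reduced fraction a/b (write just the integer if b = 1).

Count via complement. Let g(t,s) = #length-t paths at position s with S_1..S_t all ≠ 4.
g(t,s) = g(t-1,s-1) + g(t-1,s+1) for s ≠ 4; g(t,4) = 0.
t=0: g(0,0)=1
t=1: g(1,-1)=1 g(1,1)=1
t=2: g(2,-2)=1 g(2,0)=2 g(2,2)=1
t=3: g(3,-3)=1 g(3,-1)=3 g(3,1)=3 g(3,3)=1
t=4: g(4,-4)=1 g(4,-2)=4 g(4,0)=6 g(4,2)=4
t=5: g(5,-5)=1 g(5,-3)=5 g(5,-1)=10 g(5,1)=10 g(5,3)=4
t=6: g(6,-6)=1 g(6,-4)=6 g(6,-2)=15 g(6,0)=20 g(6,2)=14
t=7: g(7,-7)=1 g(7,-5)=7 g(7,-3)=21 g(7,-1)=35 g(7,1)=34 g(7,3)=14
t=8: g(8,-8)=1 g(8,-6)=8 g(8,-4)=28 g(8,-2)=56 g(8,0)=69 g(8,2)=48
t=9: g(9,-9)=1 g(9,-7)=9 g(9,-5)=36 g(9,-3)=84 g(9,-1)=125 g(9,1)=117 g(9,3)=48
t=10: g(10,-10)=1 g(10,-8)=10 g(10,-6)=45 g(10,-4)=120 g(10,-2)=209 g(10,0)=242 g(10,2)=165
t=11: g(11,-11)=1 g(11,-9)=11 g(11,-7)=55 g(11,-5)=165 g(11,-3)=329 g(11,-1)=451 g(11,1)=407 g(11,3)=165
t=12: g(12,-12)=1 g(12,-10)=12 g(12,-8)=66 g(12,-6)=220 g(12,-4)=494 g(12,-2)=780 g(12,0)=858 g(12,2)=572
t=13: g(13,-13)=1 g(13,-11)=13 g(13,-9)=78 g(13,-7)=286 g(13,-5)=714 g(13,-3)=1274 g(13,-1)=1638 g(13,1)=1430 g(13,3)=572
Paths never hitting 4: Σ_s g(13,s) = 6006
Paths hitting 4: 2^13 - 6006 = 2186
P = 2186/8192 = 1093/4096

Answer: 1093/4096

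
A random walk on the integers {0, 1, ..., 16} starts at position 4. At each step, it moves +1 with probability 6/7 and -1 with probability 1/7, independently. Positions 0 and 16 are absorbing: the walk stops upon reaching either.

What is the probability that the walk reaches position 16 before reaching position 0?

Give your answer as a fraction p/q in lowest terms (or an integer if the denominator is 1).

Biased walk: p = 6/7, q = 1/7, r = q/p = 1/6
Gambler's ruin: P(hit 16 before 0 | start at 4) = (1 - r^a)/(1 - r^N)
r^4 = 1/1296; r^16 = 1/2821109907456
P = (1 - 1/1296) / (1 - 1/2821109907456) = 1295/1296 / 2821109907455/2821109907456 = 2176782336/2178463249

Answer: 2176782336/2178463249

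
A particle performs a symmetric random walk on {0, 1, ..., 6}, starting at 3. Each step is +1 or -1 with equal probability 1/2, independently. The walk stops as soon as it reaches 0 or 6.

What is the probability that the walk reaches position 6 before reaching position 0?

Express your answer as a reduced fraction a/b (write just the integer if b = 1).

Symmetric walk (p = 1/2): the harmonic-function argument gives P(hit 6 before 0 | start at 3) = a/N.
P = 3/6 = 1/2

Answer: 1/2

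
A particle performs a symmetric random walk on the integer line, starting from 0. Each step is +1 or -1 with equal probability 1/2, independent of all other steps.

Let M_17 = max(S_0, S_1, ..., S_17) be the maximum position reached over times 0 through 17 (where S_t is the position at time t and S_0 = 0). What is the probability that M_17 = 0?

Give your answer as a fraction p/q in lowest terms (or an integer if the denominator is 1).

Answer: 12155/65536

Derivation:
Let M_17 = max(S_0,...,S_17). Use the reflection principle: for j ≥ 1, #{paths with M_17 ≥ j} = #{S_17 ≥ j} + #{S_17 ≥ j+1}.
P(M_17 ≥ 0) = 1 since S_0 = 0, so #{M_17 ≥ 0} = 131072.
#{M_17 ≥ 1} = #{S_17 ≥ 1} + #{S_17 ≥ 2} = 65536 + 41226 = 106762.
#{M_17 = 0} = 131072 - 106762 = 24310.
P(M_17 = 0) = 24310/131072 = 12155/65536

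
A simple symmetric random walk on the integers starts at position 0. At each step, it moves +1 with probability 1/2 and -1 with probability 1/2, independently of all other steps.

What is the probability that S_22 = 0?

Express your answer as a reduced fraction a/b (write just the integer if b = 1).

Answer: 88179/524288

Derivation:
To return to 0 after 22 steps: need exactly 11 steps of +1 and 11 of -1.
Favorable paths: C(22,11) = 705432
Total paths: 2^22 = 4194304
P = 705432/4194304 = 88179/524288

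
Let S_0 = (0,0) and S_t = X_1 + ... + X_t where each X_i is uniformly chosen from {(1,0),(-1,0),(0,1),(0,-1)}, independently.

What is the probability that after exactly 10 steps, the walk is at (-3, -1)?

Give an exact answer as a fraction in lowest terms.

Let h be the number of horizontal steps (so 10-h are vertical). To end at (-3,-1) need (h-3)/2 right-steps and ((10-h)-1)/2 up-steps.
Sum over h with 3 ≤ h ≤ 9, h ≡ 1 (mod 2), 10-h ≡ 1 (mod 2):
h=3: C(10,3)·C(3,0)·C(7,3) = 120·1·35 = 4200
h=5: C(10,5)·C(5,1)·C(5,2) = 252·5·10 = 12600
h=7: C(10,7)·C(7,2)·C(3,1) = 120·21·3 = 7560
h=9: C(10,9)·C(9,3)·C(1,0) = 10·84·1 = 840
Total favorable: 25200
Total paths: 4^10 = 1048576
P = 25200/1048576 = 1575/65536

Answer: 1575/65536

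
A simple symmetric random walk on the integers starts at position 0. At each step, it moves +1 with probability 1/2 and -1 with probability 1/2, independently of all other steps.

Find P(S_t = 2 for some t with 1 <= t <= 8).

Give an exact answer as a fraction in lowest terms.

Answer: 65/128

Derivation:
Count via complement. Let g(t,s) = #length-t paths at position s with S_1..S_t all ≠ 2.
g(t,s) = g(t-1,s-1) + g(t-1,s+1) for s ≠ 2; g(t,2) = 0.
t=0: g(0,0)=1
t=1: g(1,-1)=1 g(1,1)=1
t=2: g(2,-2)=1 g(2,0)=2
t=3: g(3,-3)=1 g(3,-1)=3 g(3,1)=2
t=4: g(4,-4)=1 g(4,-2)=4 g(4,0)=5
t=5: g(5,-5)=1 g(5,-3)=5 g(5,-1)=9 g(5,1)=5
t=6: g(6,-6)=1 g(6,-4)=6 g(6,-2)=14 g(6,0)=14
t=7: g(7,-7)=1 g(7,-5)=7 g(7,-3)=20 g(7,-1)=28 g(7,1)=14
t=8: g(8,-8)=1 g(8,-6)=8 g(8,-4)=27 g(8,-2)=48 g(8,0)=42
Paths never hitting 2: Σ_s g(8,s) = 126
Paths hitting 2: 2^8 - 126 = 130
P = 130/256 = 65/128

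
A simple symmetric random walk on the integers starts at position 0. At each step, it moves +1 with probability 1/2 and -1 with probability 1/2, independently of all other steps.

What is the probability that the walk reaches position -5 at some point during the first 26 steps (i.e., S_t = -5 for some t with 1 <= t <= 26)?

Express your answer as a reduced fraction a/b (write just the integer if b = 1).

Answer: 342821/1048576

Derivation:
Count via complement. Let g(t,s) = #length-t paths at position s with S_1..S_t all ≠ -5.
g(t,s) = g(t-1,s-1) + g(t-1,s+1) for s ≠ -5; g(t,-5) = 0.
t=0: g(0,0)=1
t=1: g(1,-1)=1 g(1,1)=1
t=2: g(2,-2)=1 g(2,0)=2 g(2,2)=1
t=3: g(3,-3)=1 g(3,-1)=3 g(3,1)=3 g(3,3)=1
t=4: g(4,-4)=1 g(4,-2)=4 g(4,0)=6 g(4,2)=4 g(4,4)=1
t=5: g(5,-3)=5 g(5,-1)=10 g(5,1)=10 g(5,3)=5 g(5,5)=1
t=6: g(6,-4)=5 g(6,-2)=15 g(6,0)=20 g(6,2)=15 g(6,4)=6 g(6,6)=1
t=7: g(7,-3)=20 g(7,-1)=35 g(7,1)=35 g(7,3)=21 g(7,5)=7 g(7,7)=1
t=8: g(8,-4)=20 g(8,-2)=55 g(8,0)=70 g(8,2)=56 g(8,4)=28 g(8,6)=8 g(8,8)=1
t=9: g(9,-3)=75 g(9,-1)=125 g(9,1)=126 g(9,3)=84 g(9,5)=36 g(9,7)=9 g(9,9)=1
t=10: g(10,-4)=75 g(10,-2)=200 g(10,0)=251 g(10,2)=210 g(10,4)=120 g(10,6)=45 g(10,8)=10 g(10,10)=1
t=11: g(11,-3)=275 g(11,-1)=451 g(11,1)=461 g(11,3)=330 g(11,5)=165 g(11,7)=55 g(11,9)=11 g(11,11)=1
t=12: g(12,-4)=275 g(12,-2)=726 g(12,0)=912 g(12,2)=791 g(12,4)=495 g(12,6)=220 g(12,8)=66 g(12,10)=12 g(12,12)=1
t=13: g(13,-3)=1001 g(13,-1)=1638 g(13,1)=1703 g(13,3)=1286 g(13,5)=715 g(13,7)=286 g(13,9)=78 g(13,11)=13 g(13,13)=1
t=14: g(14,-4)=1001 g(14,-2)=2639 g(14,0)=3341 g(14,2)=2989 g(14,4)=2001 g(14,6)=1001 g(14,8)=364 g(14,10)=91 g(14,12)=14 g(14,14)=1
t=15: g(15,-3)=3640 g(15,-1)=5980 g(15,1)=6330 g(15,3)=4990 g(15,5)=3002 g(15,7)=1365 g(15,9)=455 g(15,11)=105 g(15,13)=15 g(15,15)=1
t=16: g(16,-4)=3640 g(16,-2)=9620 g(16,0)=12310 g(16,2)=11320 g(16,4)=7992 g(16,6)=4367 g(16,8)=1820 g(16,10)=560 g(16,12)=120 g(16,14)=16 g(16,16)=1
t=17: g(17,-3)=13260 g(17,-1)=21930 g(17,1)=23630 g(17,3)=19312 g(17,5)=12359 g(17,7)=6187 g(17,9)=2380 g(17,11)=680 g(17,13)=136 g(17,15)=17 g(17,17)=1
t=18: g(18,-4)=13260 g(18,-2)=35190 g(18,0)=45560 g(18,2)=42942 g(18,4)=31671 g(18,6)=18546 g(18,8)=8567 g(18,10)=3060 g(18,12)=816 g(18,14)=153 g(18,16)=18 g(18,18)=1
t=19: g(19,-3)=48450 g(19,-1)=80750 g(19,1)=88502 g(19,3)=74613 g(19,5)=50217 g(19,7)=27113 g(19,9)=11627 g(19,11)=3876 g(19,13)=969 g(19,15)=171 g(19,17)=19 g(19,19)=1
t=20: g(20,-4)=48450 g(20,-2)=129200 g(20,0)=169252 g(20,2)=163115 g(20,4)=124830 g(20,6)=77330 g(20,8)=38740 g(20,10)=15503 g(20,12)=4845 g(20,14)=1140 g(20,16)=190 g(20,18)=20 g(20,20)=1
t=21: g(21,-3)=177650 g(21,-1)=298452 g(21,1)=332367 g(21,3)=287945 g(21,5)=202160 g(21,7)=116070 g(21,9)=54243 g(21,11)=20348 g(21,13)=5985 g(21,15)=1330 g(21,17)=210 g(21,19)=21 g(21,21)=1
t=22: g(22,-4)=177650 g(22,-2)=476102 g(22,0)=630819 g(22,2)=620312 g(22,4)=490105 g(22,6)=318230 g(22,8)=170313 g(22,10)=74591 g(22,12)=26333 g(22,14)=7315 g(22,16)=1540 g(22,18)=231 g(22,20)=22 g(22,22)=1
t=23: g(23,-3)=653752 g(23,-1)=1106921 g(23,1)=1251131 g(23,3)=1110417 g(23,5)=808335 g(23,7)=488543 g(23,9)=244904 g(23,11)=100924 g(23,13)=33648 g(23,15)=8855 g(23,17)=1771 g(23,19)=253 g(23,21)=23 g(23,23)=1
t=24: g(24,-4)=653752 g(24,-2)=1760673 g(24,0)=2358052 g(24,2)=2361548 g(24,4)=1918752 g(24,6)=1296878 g(24,8)=733447 g(24,10)=345828 g(24,12)=134572 g(24,14)=42503 g(24,16)=10626 g(24,18)=2024 g(24,20)=276 g(24,22)=24 g(24,24)=1
t=25: g(25,-3)=2414425 g(25,-1)=4118725 g(25,1)=4719600 g(25,3)=4280300 g(25,5)=3215630 g(25,7)=2030325 g(25,9)=1079275 g(25,11)=480400 g(25,13)=177075 g(25,15)=53129 g(25,17)=12650 g(25,19)=2300 g(25,21)=300 g(25,23)=25 g(25,25)=1
t=26: g(26,-4)=2414425 g(26,-2)=6533150 g(26,0)=8838325 g(26,2)=8999900 g(26,4)=7495930 g(26,6)=5245955 g(26,8)=3109600 g(26,10)=1559675 g(26,12)=657475 g(26,14)=230204 g(26,16)=65779 g(26,18)=14950 g(26,20)=2600 g(26,22)=325 g(26,24)=26 g(26,26)=1
Paths never hitting -5: Σ_s g(26,s) = 45168320
Paths hitting -5: 2^26 - 45168320 = 21940544
P = 21940544/67108864 = 342821/1048576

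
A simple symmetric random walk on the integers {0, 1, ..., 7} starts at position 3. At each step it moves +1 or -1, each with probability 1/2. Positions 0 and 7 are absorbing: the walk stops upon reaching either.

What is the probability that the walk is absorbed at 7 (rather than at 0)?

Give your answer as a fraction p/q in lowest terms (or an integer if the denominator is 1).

Symmetric walk (p = 1/2): the harmonic-function argument gives P(hit 7 before 0 | start at 3) = a/N.
P = 3/7 = 3/7

Answer: 3/7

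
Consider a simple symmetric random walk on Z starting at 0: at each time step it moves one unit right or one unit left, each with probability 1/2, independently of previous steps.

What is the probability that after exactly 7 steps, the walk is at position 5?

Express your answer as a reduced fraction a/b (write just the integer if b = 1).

To reach position 5 after 7 steps: need 6 steps of +1 and 1 of -1.
Favorable paths: C(7,6) = 7
Total paths: 2^7 = 128
P = 7/128 = 7/128

Answer: 7/128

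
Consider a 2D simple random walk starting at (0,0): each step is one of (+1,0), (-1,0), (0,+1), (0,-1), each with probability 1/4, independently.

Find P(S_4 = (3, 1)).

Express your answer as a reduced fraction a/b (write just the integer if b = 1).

Let h be the number of horizontal steps (so 4-h are vertical). To end at (3,1) need (h+3)/2 right-steps and ((4-h)+1)/2 up-steps.
Sum over h with 3 ≤ h ≤ 3, h ≡ 1 (mod 2), 4-h ≡ 1 (mod 2):
h=3: C(4,3)·C(3,3)·C(1,1) = 4·1·1 = 4
Total favorable: 4
Total paths: 4^4 = 256
P = 4/256 = 1/64

Answer: 1/64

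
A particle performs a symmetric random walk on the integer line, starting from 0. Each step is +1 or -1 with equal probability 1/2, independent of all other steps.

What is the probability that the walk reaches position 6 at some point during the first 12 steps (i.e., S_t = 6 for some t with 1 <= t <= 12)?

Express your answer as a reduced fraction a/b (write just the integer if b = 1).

Answer: 189/2048

Derivation:
Count via complement. Let g(t,s) = #length-t paths at position s with S_1..S_t all ≠ 6.
g(t,s) = g(t-1,s-1) + g(t-1,s+1) for s ≠ 6; g(t,6) = 0.
t=0: g(0,0)=1
t=1: g(1,-1)=1 g(1,1)=1
t=2: g(2,-2)=1 g(2,0)=2 g(2,2)=1
t=3: g(3,-3)=1 g(3,-1)=3 g(3,1)=3 g(3,3)=1
t=4: g(4,-4)=1 g(4,-2)=4 g(4,0)=6 g(4,2)=4 g(4,4)=1
t=5: g(5,-5)=1 g(5,-3)=5 g(5,-1)=10 g(5,1)=10 g(5,3)=5 g(5,5)=1
t=6: g(6,-6)=1 g(6,-4)=6 g(6,-2)=15 g(6,0)=20 g(6,2)=15 g(6,4)=6
t=7: g(7,-7)=1 g(7,-5)=7 g(7,-3)=21 g(7,-1)=35 g(7,1)=35 g(7,3)=21 g(7,5)=6
t=8: g(8,-8)=1 g(8,-6)=8 g(8,-4)=28 g(8,-2)=56 g(8,0)=70 g(8,2)=56 g(8,4)=27
t=9: g(9,-9)=1 g(9,-7)=9 g(9,-5)=36 g(9,-3)=84 g(9,-1)=126 g(9,1)=126 g(9,3)=83 g(9,5)=27
t=10: g(10,-10)=1 g(10,-8)=10 g(10,-6)=45 g(10,-4)=120 g(10,-2)=210 g(10,0)=252 g(10,2)=209 g(10,4)=110
t=11: g(11,-11)=1 g(11,-9)=11 g(11,-7)=55 g(11,-5)=165 g(11,-3)=330 g(11,-1)=462 g(11,1)=461 g(11,3)=319 g(11,5)=110
t=12: g(12,-12)=1 g(12,-10)=12 g(12,-8)=66 g(12,-6)=220 g(12,-4)=495 g(12,-2)=792 g(12,0)=923 g(12,2)=780 g(12,4)=429
Paths never hitting 6: Σ_s g(12,s) = 3718
Paths hitting 6: 2^12 - 3718 = 378
P = 378/4096 = 189/2048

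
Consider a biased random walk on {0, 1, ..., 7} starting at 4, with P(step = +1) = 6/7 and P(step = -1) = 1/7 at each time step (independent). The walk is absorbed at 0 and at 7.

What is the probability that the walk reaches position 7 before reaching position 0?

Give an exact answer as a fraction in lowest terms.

Answer: 55944/55987

Derivation:
Biased walk: p = 6/7, q = 1/7, r = q/p = 1/6
Gambler's ruin: P(hit 7 before 0 | start at 4) = (1 - r^a)/(1 - r^N)
r^4 = 1/1296; r^7 = 1/279936
P = (1 - 1/1296) / (1 - 1/279936) = 1295/1296 / 279935/279936 = 55944/55987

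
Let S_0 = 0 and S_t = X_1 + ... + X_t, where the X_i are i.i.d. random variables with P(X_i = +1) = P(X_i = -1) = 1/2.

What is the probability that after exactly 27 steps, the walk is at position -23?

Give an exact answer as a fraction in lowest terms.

Answer: 351/134217728

Derivation:
To reach position -23 after 27 steps: need 2 steps of +1 and 25 of -1.
Favorable paths: C(27,2) = 351
Total paths: 2^27 = 134217728
P = 351/134217728 = 351/134217728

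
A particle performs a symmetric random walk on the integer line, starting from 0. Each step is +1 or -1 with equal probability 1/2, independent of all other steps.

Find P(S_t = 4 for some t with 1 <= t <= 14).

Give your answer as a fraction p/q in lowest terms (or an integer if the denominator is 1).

Count via complement. Let g(t,s) = #length-t paths at position s with S_1..S_t all ≠ 4.
g(t,s) = g(t-1,s-1) + g(t-1,s+1) for s ≠ 4; g(t,4) = 0.
t=0: g(0,0)=1
t=1: g(1,-1)=1 g(1,1)=1
t=2: g(2,-2)=1 g(2,0)=2 g(2,2)=1
t=3: g(3,-3)=1 g(3,-1)=3 g(3,1)=3 g(3,3)=1
t=4: g(4,-4)=1 g(4,-2)=4 g(4,0)=6 g(4,2)=4
t=5: g(5,-5)=1 g(5,-3)=5 g(5,-1)=10 g(5,1)=10 g(5,3)=4
t=6: g(6,-6)=1 g(6,-4)=6 g(6,-2)=15 g(6,0)=20 g(6,2)=14
t=7: g(7,-7)=1 g(7,-5)=7 g(7,-3)=21 g(7,-1)=35 g(7,1)=34 g(7,3)=14
t=8: g(8,-8)=1 g(8,-6)=8 g(8,-4)=28 g(8,-2)=56 g(8,0)=69 g(8,2)=48
t=9: g(9,-9)=1 g(9,-7)=9 g(9,-5)=36 g(9,-3)=84 g(9,-1)=125 g(9,1)=117 g(9,3)=48
t=10: g(10,-10)=1 g(10,-8)=10 g(10,-6)=45 g(10,-4)=120 g(10,-2)=209 g(10,0)=242 g(10,2)=165
t=11: g(11,-11)=1 g(11,-9)=11 g(11,-7)=55 g(11,-5)=165 g(11,-3)=329 g(11,-1)=451 g(11,1)=407 g(11,3)=165
t=12: g(12,-12)=1 g(12,-10)=12 g(12,-8)=66 g(12,-6)=220 g(12,-4)=494 g(12,-2)=780 g(12,0)=858 g(12,2)=572
t=13: g(13,-13)=1 g(13,-11)=13 g(13,-9)=78 g(13,-7)=286 g(13,-5)=714 g(13,-3)=1274 g(13,-1)=1638 g(13,1)=1430 g(13,3)=572
t=14: g(14,-14)=1 g(14,-12)=14 g(14,-10)=91 g(14,-8)=364 g(14,-6)=1000 g(14,-4)=1988 g(14,-2)=2912 g(14,0)=3068 g(14,2)=2002
Paths never hitting 4: Σ_s g(14,s) = 11440
Paths hitting 4: 2^14 - 11440 = 4944
P = 4944/16384 = 309/1024

Answer: 309/1024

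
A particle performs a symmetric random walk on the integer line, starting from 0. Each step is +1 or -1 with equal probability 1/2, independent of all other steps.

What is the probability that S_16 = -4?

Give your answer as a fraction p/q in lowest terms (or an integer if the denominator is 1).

To reach position -4 after 16 steps: need 6 steps of +1 and 10 of -1.
Favorable paths: C(16,6) = 8008
Total paths: 2^16 = 65536
P = 8008/65536 = 1001/8192

Answer: 1001/8192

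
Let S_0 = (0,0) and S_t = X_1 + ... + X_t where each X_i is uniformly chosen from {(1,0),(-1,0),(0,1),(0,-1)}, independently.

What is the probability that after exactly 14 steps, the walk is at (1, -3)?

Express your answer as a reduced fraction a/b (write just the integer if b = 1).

Answer: 3006003/134217728

Derivation:
Let h be the number of horizontal steps (so 14-h are vertical). To end at (1,-3) need (h+1)/2 right-steps and ((14-h)-3)/2 up-steps.
Sum over h with 1 ≤ h ≤ 11, h ≡ 1 (mod 2), 14-h ≡ 1 (mod 2):
h=1: C(14,1)·C(1,1)·C(13,5) = 14·1·1287 = 18018
h=3: C(14,3)·C(3,2)·C(11,4) = 364·3·330 = 360360
h=5: C(14,5)·C(5,3)·C(9,3) = 2002·10·84 = 1681680
h=7: C(14,7)·C(7,4)·C(7,2) = 3432·35·21 = 2522520
h=9: C(14,9)·C(9,5)·C(5,1) = 2002·126·5 = 1261260
h=11: C(14,11)·C(11,6)·C(3,0) = 364·462·1 = 168168
Total favorable: 6012006
Total paths: 4^14 = 268435456
P = 6012006/268435456 = 3006003/134217728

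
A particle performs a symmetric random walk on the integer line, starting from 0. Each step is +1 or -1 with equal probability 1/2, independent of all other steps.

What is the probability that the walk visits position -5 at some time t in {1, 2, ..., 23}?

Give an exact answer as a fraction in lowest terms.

Count via complement. Let g(t,s) = #length-t paths at position s with S_1..S_t all ≠ -5.
g(t,s) = g(t-1,s-1) + g(t-1,s+1) for s ≠ -5; g(t,-5) = 0.
t=0: g(0,0)=1
t=1: g(1,-1)=1 g(1,1)=1
t=2: g(2,-2)=1 g(2,0)=2 g(2,2)=1
t=3: g(3,-3)=1 g(3,-1)=3 g(3,1)=3 g(3,3)=1
t=4: g(4,-4)=1 g(4,-2)=4 g(4,0)=6 g(4,2)=4 g(4,4)=1
t=5: g(5,-3)=5 g(5,-1)=10 g(5,1)=10 g(5,3)=5 g(5,5)=1
t=6: g(6,-4)=5 g(6,-2)=15 g(6,0)=20 g(6,2)=15 g(6,4)=6 g(6,6)=1
t=7: g(7,-3)=20 g(7,-1)=35 g(7,1)=35 g(7,3)=21 g(7,5)=7 g(7,7)=1
t=8: g(8,-4)=20 g(8,-2)=55 g(8,0)=70 g(8,2)=56 g(8,4)=28 g(8,6)=8 g(8,8)=1
t=9: g(9,-3)=75 g(9,-1)=125 g(9,1)=126 g(9,3)=84 g(9,5)=36 g(9,7)=9 g(9,9)=1
t=10: g(10,-4)=75 g(10,-2)=200 g(10,0)=251 g(10,2)=210 g(10,4)=120 g(10,6)=45 g(10,8)=10 g(10,10)=1
t=11: g(11,-3)=275 g(11,-1)=451 g(11,1)=461 g(11,3)=330 g(11,5)=165 g(11,7)=55 g(11,9)=11 g(11,11)=1
t=12: g(12,-4)=275 g(12,-2)=726 g(12,0)=912 g(12,2)=791 g(12,4)=495 g(12,6)=220 g(12,8)=66 g(12,10)=12 g(12,12)=1
t=13: g(13,-3)=1001 g(13,-1)=1638 g(13,1)=1703 g(13,3)=1286 g(13,5)=715 g(13,7)=286 g(13,9)=78 g(13,11)=13 g(13,13)=1
t=14: g(14,-4)=1001 g(14,-2)=2639 g(14,0)=3341 g(14,2)=2989 g(14,4)=2001 g(14,6)=1001 g(14,8)=364 g(14,10)=91 g(14,12)=14 g(14,14)=1
t=15: g(15,-3)=3640 g(15,-1)=5980 g(15,1)=6330 g(15,3)=4990 g(15,5)=3002 g(15,7)=1365 g(15,9)=455 g(15,11)=105 g(15,13)=15 g(15,15)=1
t=16: g(16,-4)=3640 g(16,-2)=9620 g(16,0)=12310 g(16,2)=11320 g(16,4)=7992 g(16,6)=4367 g(16,8)=1820 g(16,10)=560 g(16,12)=120 g(16,14)=16 g(16,16)=1
t=17: g(17,-3)=13260 g(17,-1)=21930 g(17,1)=23630 g(17,3)=19312 g(17,5)=12359 g(17,7)=6187 g(17,9)=2380 g(17,11)=680 g(17,13)=136 g(17,15)=17 g(17,17)=1
t=18: g(18,-4)=13260 g(18,-2)=35190 g(18,0)=45560 g(18,2)=42942 g(18,4)=31671 g(18,6)=18546 g(18,8)=8567 g(18,10)=3060 g(18,12)=816 g(18,14)=153 g(18,16)=18 g(18,18)=1
t=19: g(19,-3)=48450 g(19,-1)=80750 g(19,1)=88502 g(19,3)=74613 g(19,5)=50217 g(19,7)=27113 g(19,9)=11627 g(19,11)=3876 g(19,13)=969 g(19,15)=171 g(19,17)=19 g(19,19)=1
t=20: g(20,-4)=48450 g(20,-2)=129200 g(20,0)=169252 g(20,2)=163115 g(20,4)=124830 g(20,6)=77330 g(20,8)=38740 g(20,10)=15503 g(20,12)=4845 g(20,14)=1140 g(20,16)=190 g(20,18)=20 g(20,20)=1
t=21: g(21,-3)=177650 g(21,-1)=298452 g(21,1)=332367 g(21,3)=287945 g(21,5)=202160 g(21,7)=116070 g(21,9)=54243 g(21,11)=20348 g(21,13)=5985 g(21,15)=1330 g(21,17)=210 g(21,19)=21 g(21,21)=1
t=22: g(22,-4)=177650 g(22,-2)=476102 g(22,0)=630819 g(22,2)=620312 g(22,4)=490105 g(22,6)=318230 g(22,8)=170313 g(22,10)=74591 g(22,12)=26333 g(22,14)=7315 g(22,16)=1540 g(22,18)=231 g(22,20)=22 g(22,22)=1
t=23: g(23,-3)=653752 g(23,-1)=1106921 g(23,1)=1251131 g(23,3)=1110417 g(23,5)=808335 g(23,7)=488543 g(23,9)=244904 g(23,11)=100924 g(23,13)=33648 g(23,15)=8855 g(23,17)=1771 g(23,19)=253 g(23,21)=23 g(23,23)=1
Paths never hitting -5: Σ_s g(23,s) = 5809478
Paths hitting -5: 2^23 - 5809478 = 2579130
P = 2579130/8388608 = 1289565/4194304

Answer: 1289565/4194304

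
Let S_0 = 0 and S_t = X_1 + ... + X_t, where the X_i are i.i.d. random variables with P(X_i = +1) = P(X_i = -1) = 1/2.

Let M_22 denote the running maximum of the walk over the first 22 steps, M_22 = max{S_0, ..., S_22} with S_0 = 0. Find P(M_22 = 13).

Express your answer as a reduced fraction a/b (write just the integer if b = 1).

Answer: 7315/4194304

Derivation:
Let M_22 = max(S_0,...,S_22). Use the reflection principle: for j ≥ 1, #{paths with M_22 ≥ j} = #{S_22 ≥ j} + #{S_22 ≥ j+1}.
By reflection, #{M_22 ≥ 13} = #{S_22 ≥ 13} + #{S_22 ≥ 14} = 9109 + 9109 = 18218.
#{M_22 ≥ 14} = #{S_22 ≥ 14} + #{S_22 ≥ 15} = 9109 + 1794 = 10903.
#{M_22 = 13} = 18218 - 10903 = 7315.
P(M_22 = 13) = 7315/4194304 = 7315/4194304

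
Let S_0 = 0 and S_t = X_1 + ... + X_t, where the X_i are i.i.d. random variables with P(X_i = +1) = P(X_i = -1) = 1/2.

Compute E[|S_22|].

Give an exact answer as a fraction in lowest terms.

S_22 takes values m ≡ 0 (mod 2) with |m| ≤ 22; P(S_22=m) = C(22,(22+m)/2)/2^22.
Total paths: 2^22 = 4194304
Distribution: P(S=-22)=1/4194304, P(S=-20)=22/4194304, P(S=-18)=231/4194304, P(S=-16)=1540/4194304, P(S=-14)=7315/4194304, P(S=-12)=26334/4194304, P(S=-10)=74613/4194304, P(S=-8)=170544/4194304, P(S=-6)=319770/4194304, P(S=-4)=497420/4194304, P(S=-2)=646646/4194304, P(S=0)=705432/4194304, P(S=2)=646646/4194304, P(S=4)=497420/4194304, P(S=6)=319770/4194304, P(S=8)=170544/4194304, P(S=10)=74613/4194304, P(S=12)=26334/4194304, P(S=14)=7315/4194304, P(S=16)=1540/4194304, P(S=18)=231/4194304, P(S=20)=22/4194304, P(S=22)=1/4194304
E[|S_22|] = Σ_m |m|·P(S_22=m) = 15519504/4194304 = 969969/262144

Answer: 969969/262144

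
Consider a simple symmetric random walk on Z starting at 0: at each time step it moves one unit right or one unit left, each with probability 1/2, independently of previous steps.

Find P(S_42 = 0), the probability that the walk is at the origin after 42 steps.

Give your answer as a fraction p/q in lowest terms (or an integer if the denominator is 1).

Answer: 67282234305/549755813888

Derivation:
To return to 0 after 42 steps: need exactly 21 steps of +1 and 21 of -1.
Favorable paths: C(42,21) = 538257874440
Total paths: 2^42 = 4398046511104
P = 538257874440/4398046511104 = 67282234305/549755813888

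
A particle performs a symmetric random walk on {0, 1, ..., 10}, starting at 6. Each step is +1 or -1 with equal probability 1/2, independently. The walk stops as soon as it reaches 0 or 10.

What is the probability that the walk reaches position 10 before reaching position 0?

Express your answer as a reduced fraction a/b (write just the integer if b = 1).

Answer: 3/5

Derivation:
Symmetric walk (p = 1/2): the harmonic-function argument gives P(hit 10 before 0 | start at 6) = a/N.
P = 6/10 = 3/5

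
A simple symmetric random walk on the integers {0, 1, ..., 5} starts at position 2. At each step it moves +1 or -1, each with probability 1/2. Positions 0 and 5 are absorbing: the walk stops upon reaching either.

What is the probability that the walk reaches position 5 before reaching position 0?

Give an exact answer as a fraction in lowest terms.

Answer: 2/5

Derivation:
Symmetric walk (p = 1/2): the harmonic-function argument gives P(hit 5 before 0 | start at 2) = a/N.
P = 2/5 = 2/5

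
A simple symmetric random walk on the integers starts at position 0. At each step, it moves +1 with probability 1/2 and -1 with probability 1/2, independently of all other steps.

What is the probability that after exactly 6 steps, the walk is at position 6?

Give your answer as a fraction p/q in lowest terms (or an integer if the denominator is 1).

To reach position 6 after 6 steps: need 6 steps of +1 and 0 of -1.
Favorable paths: C(6,6) = 1
Total paths: 2^6 = 64
P = 1/64 = 1/64

Answer: 1/64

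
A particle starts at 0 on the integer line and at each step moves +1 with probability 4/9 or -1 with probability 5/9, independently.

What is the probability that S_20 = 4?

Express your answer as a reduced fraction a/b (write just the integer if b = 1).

To reach position 4 after 20 steps: need 12 steps of +1 and 8 steps of -1.
Number of such sequences: C(20,12) = 125970
Each has probability (4/9)^12 · (5/9)^8 = 6553600000000/12157665459056928801
P = 125970 · 6553600000000/12157665459056928801 = 275185664000000000/4052555153018976267

Answer: 275185664000000000/4052555153018976267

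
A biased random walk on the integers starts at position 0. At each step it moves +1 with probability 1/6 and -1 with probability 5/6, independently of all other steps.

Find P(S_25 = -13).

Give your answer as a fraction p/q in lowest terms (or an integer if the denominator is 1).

To reach position -13 after 25 steps: need 6 steps of +1 and 19 steps of -1.
Number of such sequences: C(25,6) = 177100
Each has probability (1/6)^6 · (5/6)^19 = 19073486328125/28430288029929701376
P = 177100 · 19073486328125/28430288029929701376 = 844478607177734375/7107572007482425344

Answer: 844478607177734375/7107572007482425344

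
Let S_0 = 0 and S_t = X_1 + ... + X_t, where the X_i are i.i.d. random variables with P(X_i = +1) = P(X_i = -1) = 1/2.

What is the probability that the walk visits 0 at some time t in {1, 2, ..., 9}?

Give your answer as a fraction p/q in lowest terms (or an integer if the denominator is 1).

Count via complement. Let g(t,s) = #length-t paths at position s with S_1..S_t all ≠ 0.
g(t,s) = g(t-1,s-1) + g(t-1,s+1) for s ≠ 0; g(t,0) = 0.
t=0: g(0,0)=1
t=1: g(1,-1)=1 g(1,1)=1
t=2: g(2,-2)=1 g(2,2)=1
t=3: g(3,-3)=1 g(3,-1)=1 g(3,1)=1 g(3,3)=1
t=4: g(4,-4)=1 g(4,-2)=2 g(4,2)=2 g(4,4)=1
t=5: g(5,-5)=1 g(5,-3)=3 g(5,-1)=2 g(5,1)=2 g(5,3)=3 g(5,5)=1
t=6: g(6,-6)=1 g(6,-4)=4 g(6,-2)=5 g(6,2)=5 g(6,4)=4 g(6,6)=1
t=7: g(7,-7)=1 g(7,-5)=5 g(7,-3)=9 g(7,-1)=5 g(7,1)=5 g(7,3)=9 g(7,5)=5 g(7,7)=1
t=8: g(8,-8)=1 g(8,-6)=6 g(8,-4)=14 g(8,-2)=14 g(8,2)=14 g(8,4)=14 g(8,6)=6 g(8,8)=1
t=9: g(9,-9)=1 g(9,-7)=7 g(9,-5)=20 g(9,-3)=28 g(9,-1)=14 g(9,1)=14 g(9,3)=28 g(9,5)=20 g(9,7)=7 g(9,9)=1
Paths never hitting 0: Σ_s g(9,s) = 140
Paths hitting 0: 2^9 - 140 = 372
P = 372/512 = 93/128

Answer: 93/128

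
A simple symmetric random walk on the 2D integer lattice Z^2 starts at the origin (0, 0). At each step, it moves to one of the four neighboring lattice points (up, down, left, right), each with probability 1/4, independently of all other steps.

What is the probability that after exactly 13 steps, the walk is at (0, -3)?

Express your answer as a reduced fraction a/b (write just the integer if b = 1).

Let h be the number of horizontal steps (so 13-h are vertical). To end at (0,-3) need (h+0)/2 right-steps and ((13-h)-3)/2 up-steps.
Sum over h with 0 ≤ h ≤ 10, h ≡ 0 (mod 2), 13-h ≡ 1 (mod 2):
h=0: C(13,0)·C(0,0)·C(13,5) = 1·1·1287 = 1287
h=2: C(13,2)·C(2,1)·C(11,4) = 78·2·330 = 51480
h=4: C(13,4)·C(4,2)·C(9,3) = 715·6·84 = 360360
h=6: C(13,6)·C(6,3)·C(7,2) = 1716·20·21 = 720720
h=8: C(13,8)·C(8,4)·C(5,1) = 1287·70·5 = 450450
h=10: C(13,10)·C(10,5)·C(3,0) = 286·252·1 = 72072
Total favorable: 1656369
Total paths: 4^13 = 67108864
P = 1656369/67108864 = 1656369/67108864

Answer: 1656369/67108864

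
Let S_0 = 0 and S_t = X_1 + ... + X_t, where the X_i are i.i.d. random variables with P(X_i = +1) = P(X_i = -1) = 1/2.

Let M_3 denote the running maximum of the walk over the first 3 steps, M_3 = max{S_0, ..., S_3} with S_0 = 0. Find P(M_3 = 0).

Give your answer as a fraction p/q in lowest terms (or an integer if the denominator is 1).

Answer: 3/8

Derivation:
Let M_3 = max(S_0,...,S_3). Use the reflection principle: for j ≥ 1, #{paths with M_3 ≥ j} = #{S_3 ≥ j} + #{S_3 ≥ j+1}.
P(M_3 ≥ 0) = 1 since S_0 = 0, so #{M_3 ≥ 0} = 8.
#{M_3 ≥ 1} = #{S_3 ≥ 1} + #{S_3 ≥ 2} = 4 + 1 = 5.
#{M_3 = 0} = 8 - 5 = 3.
P(M_3 = 0) = 3/8 = 3/8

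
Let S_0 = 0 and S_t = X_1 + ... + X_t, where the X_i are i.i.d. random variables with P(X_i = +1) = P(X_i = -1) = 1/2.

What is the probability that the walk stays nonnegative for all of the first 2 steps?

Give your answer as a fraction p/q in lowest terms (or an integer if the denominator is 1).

Answer: 1/2

Derivation:
Let f(t,s) = #length-t paths at position s with S_1..S_t all ≥ 0.
f(t,s) = f(t-1,s-1) + f(t-1,s+1) for s ≥ 0; f(t,s) = 0 for s < 0.
t=0: f(0,0)=1
t=1: f(1,1)=1
t=2: f(2,0)=1 f(2,2)=1
Σ_s f(2,s) = 2
P = 2/4 = 1/2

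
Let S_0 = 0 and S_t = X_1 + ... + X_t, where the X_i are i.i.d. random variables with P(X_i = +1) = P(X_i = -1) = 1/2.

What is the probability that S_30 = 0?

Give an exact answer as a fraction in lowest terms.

Answer: 9694845/67108864

Derivation:
To return to 0 after 30 steps: need exactly 15 steps of +1 and 15 of -1.
Favorable paths: C(30,15) = 155117520
Total paths: 2^30 = 1073741824
P = 155117520/1073741824 = 9694845/67108864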